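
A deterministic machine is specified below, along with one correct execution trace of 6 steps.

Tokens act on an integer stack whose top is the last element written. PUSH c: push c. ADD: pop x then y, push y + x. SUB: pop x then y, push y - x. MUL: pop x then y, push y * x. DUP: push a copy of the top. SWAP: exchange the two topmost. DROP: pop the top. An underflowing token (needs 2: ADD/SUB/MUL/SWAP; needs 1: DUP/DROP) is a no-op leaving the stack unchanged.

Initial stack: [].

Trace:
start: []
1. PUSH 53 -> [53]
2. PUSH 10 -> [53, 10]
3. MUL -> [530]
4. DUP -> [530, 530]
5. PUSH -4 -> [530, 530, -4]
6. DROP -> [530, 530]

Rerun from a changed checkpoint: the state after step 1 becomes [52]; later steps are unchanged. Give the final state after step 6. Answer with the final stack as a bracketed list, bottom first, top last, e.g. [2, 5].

state after step 1 := [52]
2. PUSH 10 -> [52, 10]
3. MUL -> [520]
4. DUP -> [520, 520]
5. PUSH -4 -> [520, 520, -4]
6. DROP -> [520, 520]

[520, 520]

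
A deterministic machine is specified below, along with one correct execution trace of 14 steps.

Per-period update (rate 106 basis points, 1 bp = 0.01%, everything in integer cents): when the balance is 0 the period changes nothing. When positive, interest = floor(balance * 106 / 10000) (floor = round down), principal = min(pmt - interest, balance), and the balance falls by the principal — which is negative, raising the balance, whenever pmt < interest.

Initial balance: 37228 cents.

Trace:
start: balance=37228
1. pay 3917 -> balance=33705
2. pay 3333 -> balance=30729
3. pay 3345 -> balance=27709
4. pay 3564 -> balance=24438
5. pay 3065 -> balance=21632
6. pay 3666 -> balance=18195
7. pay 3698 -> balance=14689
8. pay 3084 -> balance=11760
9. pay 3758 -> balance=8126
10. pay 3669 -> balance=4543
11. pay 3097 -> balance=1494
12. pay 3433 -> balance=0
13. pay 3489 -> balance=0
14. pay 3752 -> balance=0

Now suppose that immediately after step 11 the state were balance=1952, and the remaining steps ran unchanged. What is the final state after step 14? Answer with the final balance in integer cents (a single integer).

state after step 11 := balance=1952
12. pay 3433 -> balance=0
13. pay 3489 -> balance=0
14. pay 3752 -> balance=0

0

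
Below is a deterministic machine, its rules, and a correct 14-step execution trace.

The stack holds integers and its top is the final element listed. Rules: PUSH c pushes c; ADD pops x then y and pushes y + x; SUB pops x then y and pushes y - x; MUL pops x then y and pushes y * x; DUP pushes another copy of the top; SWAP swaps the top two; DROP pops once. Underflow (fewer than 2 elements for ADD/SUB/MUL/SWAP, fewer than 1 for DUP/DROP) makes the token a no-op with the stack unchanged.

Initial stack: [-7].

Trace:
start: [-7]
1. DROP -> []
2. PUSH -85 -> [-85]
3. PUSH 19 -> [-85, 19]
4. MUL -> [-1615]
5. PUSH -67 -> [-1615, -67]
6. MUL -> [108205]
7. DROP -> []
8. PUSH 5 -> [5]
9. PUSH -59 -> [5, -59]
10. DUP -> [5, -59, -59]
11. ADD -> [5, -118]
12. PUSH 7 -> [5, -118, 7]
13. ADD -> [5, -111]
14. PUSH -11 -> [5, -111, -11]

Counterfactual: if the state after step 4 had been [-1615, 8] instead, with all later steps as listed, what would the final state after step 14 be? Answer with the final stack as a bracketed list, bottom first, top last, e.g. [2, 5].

[-1615, 5, -111, -11]

state after step 4 := [-1615, 8]
5. PUSH -67 -> [-1615, 8, -67]
6. MUL -> [-1615, -536]
7. DROP -> [-1615]
8. PUSH 5 -> [-1615, 5]
9. PUSH -59 -> [-1615, 5, -59]
10. DUP -> [-1615, 5, -59, -59]
11. ADD -> [-1615, 5, -118]
12. PUSH 7 -> [-1615, 5, -118, 7]
13. ADD -> [-1615, 5, -111]
14. PUSH -11 -> [-1615, 5, -111, -11]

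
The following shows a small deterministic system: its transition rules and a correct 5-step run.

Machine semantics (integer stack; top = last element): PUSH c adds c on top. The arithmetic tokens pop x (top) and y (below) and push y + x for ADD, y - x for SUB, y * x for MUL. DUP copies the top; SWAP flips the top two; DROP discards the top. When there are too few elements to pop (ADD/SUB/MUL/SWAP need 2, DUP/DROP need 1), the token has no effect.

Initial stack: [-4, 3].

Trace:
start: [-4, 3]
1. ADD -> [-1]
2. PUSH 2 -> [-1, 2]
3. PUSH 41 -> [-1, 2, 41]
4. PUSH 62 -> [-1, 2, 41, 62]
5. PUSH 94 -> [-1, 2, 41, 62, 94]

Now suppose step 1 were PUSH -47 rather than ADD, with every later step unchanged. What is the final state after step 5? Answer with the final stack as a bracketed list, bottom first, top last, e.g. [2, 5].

[-4, 3, -47, 2, 41, 62, 94]

(re-executing from step 1 with the substitution; state before step 1: [-4, 3])
1. PUSH -47 -> [-4, 3, -47]
2. PUSH 2 -> [-4, 3, -47, 2]
3. PUSH 41 -> [-4, 3, -47, 2, 41]
4. PUSH 62 -> [-4, 3, -47, 2, 41, 62]
5. PUSH 94 -> [-4, 3, -47, 2, 41, 62, 94]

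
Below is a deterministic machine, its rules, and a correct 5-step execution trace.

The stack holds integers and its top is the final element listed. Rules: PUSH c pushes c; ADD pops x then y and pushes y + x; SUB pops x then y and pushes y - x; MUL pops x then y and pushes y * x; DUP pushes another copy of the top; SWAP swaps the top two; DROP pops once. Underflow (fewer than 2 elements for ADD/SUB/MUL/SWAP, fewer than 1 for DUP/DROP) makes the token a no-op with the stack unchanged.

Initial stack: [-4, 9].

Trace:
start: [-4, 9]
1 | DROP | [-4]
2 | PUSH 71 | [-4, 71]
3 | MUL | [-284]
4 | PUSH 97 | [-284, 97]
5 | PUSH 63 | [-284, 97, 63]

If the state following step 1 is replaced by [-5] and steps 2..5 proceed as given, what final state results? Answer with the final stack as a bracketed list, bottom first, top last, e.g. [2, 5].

state after step 1 := [-5]
2 | PUSH 71 | [-5, 71]
3 | MUL | [-355]
4 | PUSH 97 | [-355, 97]
5 | PUSH 63 | [-355, 97, 63]

[-355, 97, 63]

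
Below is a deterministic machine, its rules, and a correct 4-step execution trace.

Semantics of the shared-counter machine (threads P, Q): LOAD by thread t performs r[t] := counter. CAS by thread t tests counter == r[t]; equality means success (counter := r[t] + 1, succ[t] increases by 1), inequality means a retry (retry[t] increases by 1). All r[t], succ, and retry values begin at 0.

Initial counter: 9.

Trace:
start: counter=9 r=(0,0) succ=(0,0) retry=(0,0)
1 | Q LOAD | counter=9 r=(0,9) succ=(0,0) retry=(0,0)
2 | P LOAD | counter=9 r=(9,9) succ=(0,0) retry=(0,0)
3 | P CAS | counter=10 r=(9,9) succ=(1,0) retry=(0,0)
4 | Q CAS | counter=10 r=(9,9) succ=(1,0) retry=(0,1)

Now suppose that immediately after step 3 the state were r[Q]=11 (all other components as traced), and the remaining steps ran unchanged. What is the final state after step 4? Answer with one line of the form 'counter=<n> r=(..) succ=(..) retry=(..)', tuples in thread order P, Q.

state after step 3 := counter=10 r=(9,11) succ=(1,0) retry=(0,0)
4 | Q CAS | counter=10 r=(9,11) succ=(1,0) retry=(0,1)

counter=10 r=(9,11) succ=(1,0) retry=(0,1)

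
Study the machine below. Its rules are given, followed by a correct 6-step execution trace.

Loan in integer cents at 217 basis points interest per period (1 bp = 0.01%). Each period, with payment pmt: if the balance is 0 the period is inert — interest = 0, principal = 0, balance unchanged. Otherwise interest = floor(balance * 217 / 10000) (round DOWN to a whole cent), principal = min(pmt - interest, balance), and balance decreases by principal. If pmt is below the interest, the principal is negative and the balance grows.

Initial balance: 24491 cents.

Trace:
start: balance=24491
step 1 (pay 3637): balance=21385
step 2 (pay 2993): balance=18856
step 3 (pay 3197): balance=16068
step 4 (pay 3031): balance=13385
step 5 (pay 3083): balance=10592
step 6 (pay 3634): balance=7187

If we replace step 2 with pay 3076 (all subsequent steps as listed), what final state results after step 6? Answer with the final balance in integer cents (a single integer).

7096

(re-executing from step 2 with the substitution; state before step 2: balance=21385)
step 2 (pay 3076): balance=18773
step 3 (pay 3197): balance=15983
step 4 (pay 3031): balance=13298
step 5 (pay 3083): balance=10503
step 6 (pay 3634): balance=7096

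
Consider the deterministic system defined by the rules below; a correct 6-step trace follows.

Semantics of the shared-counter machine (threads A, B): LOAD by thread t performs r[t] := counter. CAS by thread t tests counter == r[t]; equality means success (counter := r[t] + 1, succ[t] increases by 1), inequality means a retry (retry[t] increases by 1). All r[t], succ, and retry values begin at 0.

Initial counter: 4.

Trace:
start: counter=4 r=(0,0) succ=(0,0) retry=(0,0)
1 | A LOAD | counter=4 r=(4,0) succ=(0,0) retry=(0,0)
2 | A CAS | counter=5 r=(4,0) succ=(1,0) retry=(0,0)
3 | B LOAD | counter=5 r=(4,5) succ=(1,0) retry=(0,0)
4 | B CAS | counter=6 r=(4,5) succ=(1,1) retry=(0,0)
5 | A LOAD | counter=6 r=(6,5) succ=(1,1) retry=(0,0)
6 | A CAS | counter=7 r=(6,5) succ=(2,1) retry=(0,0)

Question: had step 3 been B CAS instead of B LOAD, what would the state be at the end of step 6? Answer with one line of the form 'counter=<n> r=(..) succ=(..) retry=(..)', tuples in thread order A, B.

(re-executing from step 3 with the substitution; state before step 3: counter=5 r=(4,0) succ=(1,0) retry=(0,0))
3 | B CAS | counter=5 r=(4,0) succ=(1,0) retry=(0,1)
4 | B CAS | counter=5 r=(4,0) succ=(1,0) retry=(0,2)
5 | A LOAD | counter=5 r=(5,0) succ=(1,0) retry=(0,2)
6 | A CAS | counter=6 r=(5,0) succ=(2,0) retry=(0,2)

counter=6 r=(5,0) succ=(2,0) retry=(0,2)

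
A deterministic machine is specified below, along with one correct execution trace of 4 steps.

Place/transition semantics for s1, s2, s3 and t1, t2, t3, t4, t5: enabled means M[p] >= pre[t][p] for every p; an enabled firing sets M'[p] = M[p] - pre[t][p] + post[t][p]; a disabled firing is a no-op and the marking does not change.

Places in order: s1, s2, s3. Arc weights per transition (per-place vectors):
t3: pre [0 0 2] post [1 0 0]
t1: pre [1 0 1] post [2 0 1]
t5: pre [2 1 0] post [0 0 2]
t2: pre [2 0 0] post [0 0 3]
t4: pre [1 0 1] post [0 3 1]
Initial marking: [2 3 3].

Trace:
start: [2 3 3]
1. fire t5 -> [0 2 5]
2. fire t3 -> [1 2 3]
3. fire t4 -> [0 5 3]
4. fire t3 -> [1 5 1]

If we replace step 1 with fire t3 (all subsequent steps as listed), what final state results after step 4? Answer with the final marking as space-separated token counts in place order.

(re-executing from step 1 with the substitution; state before step 1: [2 3 3])
1. fire t3 -> [3 3 1]
2. fire t3 -> [3 3 1]
3. fire t4 -> [2 6 1]
4. fire t3 -> [2 6 1]

2 6 1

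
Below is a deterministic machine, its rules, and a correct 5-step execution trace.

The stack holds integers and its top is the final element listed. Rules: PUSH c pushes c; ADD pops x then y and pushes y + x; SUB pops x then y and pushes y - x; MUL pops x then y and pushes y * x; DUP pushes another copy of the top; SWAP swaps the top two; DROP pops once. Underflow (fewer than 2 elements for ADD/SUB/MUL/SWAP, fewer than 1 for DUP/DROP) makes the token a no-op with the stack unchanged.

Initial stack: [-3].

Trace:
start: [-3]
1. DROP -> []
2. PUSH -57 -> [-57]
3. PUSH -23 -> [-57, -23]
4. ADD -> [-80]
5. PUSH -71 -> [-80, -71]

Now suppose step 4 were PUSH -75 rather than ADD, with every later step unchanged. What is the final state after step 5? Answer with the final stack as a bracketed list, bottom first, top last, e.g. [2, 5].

(re-executing from step 4 with the substitution; state before step 4: [-57, -23])
4. PUSH -75 -> [-57, -23, -75]
5. PUSH -71 -> [-57, -23, -75, -71]

[-57, -23, -75, -71]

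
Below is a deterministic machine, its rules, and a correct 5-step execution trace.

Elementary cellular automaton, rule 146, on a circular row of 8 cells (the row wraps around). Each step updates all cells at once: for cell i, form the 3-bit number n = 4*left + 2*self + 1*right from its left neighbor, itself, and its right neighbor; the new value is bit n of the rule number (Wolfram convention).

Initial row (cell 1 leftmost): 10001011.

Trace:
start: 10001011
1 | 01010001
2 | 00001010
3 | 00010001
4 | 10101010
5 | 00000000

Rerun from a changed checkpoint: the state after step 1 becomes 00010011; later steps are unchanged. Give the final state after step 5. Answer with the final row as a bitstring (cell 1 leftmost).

01001011

state after step 1 := 00010011
2 | 10101100
3 | 00000011
4 | 10000100
5 | 01001011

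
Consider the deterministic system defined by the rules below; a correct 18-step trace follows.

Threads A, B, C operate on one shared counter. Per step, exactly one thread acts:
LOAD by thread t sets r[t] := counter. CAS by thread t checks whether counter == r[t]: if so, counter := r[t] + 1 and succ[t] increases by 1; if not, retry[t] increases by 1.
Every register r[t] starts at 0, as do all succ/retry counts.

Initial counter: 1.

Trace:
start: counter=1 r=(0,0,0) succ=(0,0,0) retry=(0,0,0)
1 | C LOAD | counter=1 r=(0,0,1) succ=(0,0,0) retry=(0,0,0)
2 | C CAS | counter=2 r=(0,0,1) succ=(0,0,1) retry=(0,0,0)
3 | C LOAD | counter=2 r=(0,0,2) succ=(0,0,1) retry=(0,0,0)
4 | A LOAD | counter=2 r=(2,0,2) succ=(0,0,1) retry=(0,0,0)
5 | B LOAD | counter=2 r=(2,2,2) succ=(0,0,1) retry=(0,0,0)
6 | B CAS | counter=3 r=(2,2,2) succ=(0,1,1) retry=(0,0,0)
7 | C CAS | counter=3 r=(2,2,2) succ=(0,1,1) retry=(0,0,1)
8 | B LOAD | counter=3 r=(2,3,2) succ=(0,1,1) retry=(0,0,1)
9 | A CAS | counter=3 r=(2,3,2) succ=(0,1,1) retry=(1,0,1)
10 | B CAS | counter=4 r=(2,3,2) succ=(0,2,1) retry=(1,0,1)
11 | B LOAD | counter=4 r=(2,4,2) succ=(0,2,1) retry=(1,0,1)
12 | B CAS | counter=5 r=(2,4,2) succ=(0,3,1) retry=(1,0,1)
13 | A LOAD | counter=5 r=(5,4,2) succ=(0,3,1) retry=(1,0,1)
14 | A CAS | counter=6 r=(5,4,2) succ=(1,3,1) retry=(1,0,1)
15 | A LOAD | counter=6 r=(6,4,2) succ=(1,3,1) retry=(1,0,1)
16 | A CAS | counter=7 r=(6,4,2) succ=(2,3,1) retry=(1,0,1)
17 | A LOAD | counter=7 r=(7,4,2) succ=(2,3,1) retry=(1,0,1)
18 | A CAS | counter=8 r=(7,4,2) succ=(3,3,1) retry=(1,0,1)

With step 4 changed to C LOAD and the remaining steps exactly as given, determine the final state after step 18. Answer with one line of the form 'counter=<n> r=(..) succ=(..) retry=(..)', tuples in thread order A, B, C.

counter=8 r=(7,4,2) succ=(3,3,1) retry=(1,0,1)

(re-executing from step 4 with the substitution; state before step 4: counter=2 r=(0,0,2) succ=(0,0,1) retry=(0,0,0))
4 | C LOAD | counter=2 r=(0,0,2) succ=(0,0,1) retry=(0,0,0)
5 | B LOAD | counter=2 r=(0,2,2) succ=(0,0,1) retry=(0,0,0)
6 | B CAS | counter=3 r=(0,2,2) succ=(0,1,1) retry=(0,0,0)
7 | C CAS | counter=3 r=(0,2,2) succ=(0,1,1) retry=(0,0,1)
8 | B LOAD | counter=3 r=(0,3,2) succ=(0,1,1) retry=(0,0,1)
9 | A CAS | counter=3 r=(0,3,2) succ=(0,1,1) retry=(1,0,1)
10 | B CAS | counter=4 r=(0,3,2) succ=(0,2,1) retry=(1,0,1)
11 | B LOAD | counter=4 r=(0,4,2) succ=(0,2,1) retry=(1,0,1)
12 | B CAS | counter=5 r=(0,4,2) succ=(0,3,1) retry=(1,0,1)
13 | A LOAD | counter=5 r=(5,4,2) succ=(0,3,1) retry=(1,0,1)
14 | A CAS | counter=6 r=(5,4,2) succ=(1,3,1) retry=(1,0,1)
15 | A LOAD | counter=6 r=(6,4,2) succ=(1,3,1) retry=(1,0,1)
16 | A CAS | counter=7 r=(6,4,2) succ=(2,3,1) retry=(1,0,1)
17 | A LOAD | counter=7 r=(7,4,2) succ=(2,3,1) retry=(1,0,1)
18 | A CAS | counter=8 r=(7,4,2) succ=(3,3,1) retry=(1,0,1)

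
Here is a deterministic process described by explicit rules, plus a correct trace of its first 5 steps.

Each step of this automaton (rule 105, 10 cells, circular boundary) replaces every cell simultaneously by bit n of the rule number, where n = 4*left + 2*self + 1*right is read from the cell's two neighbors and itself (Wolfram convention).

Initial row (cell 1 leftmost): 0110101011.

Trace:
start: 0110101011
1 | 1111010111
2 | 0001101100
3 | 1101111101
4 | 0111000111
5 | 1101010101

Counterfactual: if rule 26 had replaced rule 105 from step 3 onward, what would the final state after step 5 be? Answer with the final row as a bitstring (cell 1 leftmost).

(re-executing steps 3..5 under rule 26; state before step 3: 0001101100)
3 | 0011001010
4 | 0110110001
5 | 0100101010

0100101010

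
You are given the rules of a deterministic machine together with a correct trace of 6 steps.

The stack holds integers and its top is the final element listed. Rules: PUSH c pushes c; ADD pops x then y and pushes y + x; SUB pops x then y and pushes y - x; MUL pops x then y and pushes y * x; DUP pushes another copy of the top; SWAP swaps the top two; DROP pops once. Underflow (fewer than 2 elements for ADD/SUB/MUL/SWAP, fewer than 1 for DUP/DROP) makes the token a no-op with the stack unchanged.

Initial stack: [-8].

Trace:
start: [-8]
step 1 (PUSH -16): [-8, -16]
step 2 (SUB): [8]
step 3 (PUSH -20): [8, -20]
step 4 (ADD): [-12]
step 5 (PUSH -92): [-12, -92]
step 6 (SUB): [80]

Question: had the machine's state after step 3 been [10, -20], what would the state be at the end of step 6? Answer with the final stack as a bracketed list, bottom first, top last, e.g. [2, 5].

state after step 3 := [10, -20]
step 4 (ADD): [-10]
step 5 (PUSH -92): [-10, -92]
step 6 (SUB): [82]

[82]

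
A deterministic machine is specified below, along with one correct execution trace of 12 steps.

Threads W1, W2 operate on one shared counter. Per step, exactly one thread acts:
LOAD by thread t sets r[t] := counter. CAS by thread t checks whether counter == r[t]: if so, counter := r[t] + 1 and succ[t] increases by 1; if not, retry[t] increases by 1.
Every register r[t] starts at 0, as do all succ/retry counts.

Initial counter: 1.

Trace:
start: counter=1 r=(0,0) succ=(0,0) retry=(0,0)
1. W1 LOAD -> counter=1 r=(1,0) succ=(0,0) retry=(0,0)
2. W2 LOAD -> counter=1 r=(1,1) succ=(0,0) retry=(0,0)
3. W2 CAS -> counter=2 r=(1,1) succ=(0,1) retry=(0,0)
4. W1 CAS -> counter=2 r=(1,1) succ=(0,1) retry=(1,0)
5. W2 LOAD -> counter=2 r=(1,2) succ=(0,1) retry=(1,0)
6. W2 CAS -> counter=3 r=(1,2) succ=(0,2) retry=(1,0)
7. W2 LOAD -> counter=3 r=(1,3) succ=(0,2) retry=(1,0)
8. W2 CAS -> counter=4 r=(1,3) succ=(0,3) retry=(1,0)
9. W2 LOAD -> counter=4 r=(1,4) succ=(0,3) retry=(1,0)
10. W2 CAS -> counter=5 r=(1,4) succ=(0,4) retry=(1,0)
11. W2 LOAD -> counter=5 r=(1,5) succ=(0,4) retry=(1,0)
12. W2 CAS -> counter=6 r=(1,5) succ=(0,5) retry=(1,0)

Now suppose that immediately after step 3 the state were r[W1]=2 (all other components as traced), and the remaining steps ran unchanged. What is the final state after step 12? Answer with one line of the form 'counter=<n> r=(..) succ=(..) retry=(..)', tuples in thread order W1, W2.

counter=7 r=(2,6) succ=(1,5) retry=(0,0)

state after step 3 := counter=2 r=(2,1) succ=(0,1) retry=(0,0)
4. W1 CAS -> counter=3 r=(2,1) succ=(1,1) retry=(0,0)
5. W2 LOAD -> counter=3 r=(2,3) succ=(1,1) retry=(0,0)
6. W2 CAS -> counter=4 r=(2,3) succ=(1,2) retry=(0,0)
7. W2 LOAD -> counter=4 r=(2,4) succ=(1,2) retry=(0,0)
8. W2 CAS -> counter=5 r=(2,4) succ=(1,3) retry=(0,0)
9. W2 LOAD -> counter=5 r=(2,5) succ=(1,3) retry=(0,0)
10. W2 CAS -> counter=6 r=(2,5) succ=(1,4) retry=(0,0)
11. W2 LOAD -> counter=6 r=(2,6) succ=(1,4) retry=(0,0)
12. W2 CAS -> counter=7 r=(2,6) succ=(1,5) retry=(0,0)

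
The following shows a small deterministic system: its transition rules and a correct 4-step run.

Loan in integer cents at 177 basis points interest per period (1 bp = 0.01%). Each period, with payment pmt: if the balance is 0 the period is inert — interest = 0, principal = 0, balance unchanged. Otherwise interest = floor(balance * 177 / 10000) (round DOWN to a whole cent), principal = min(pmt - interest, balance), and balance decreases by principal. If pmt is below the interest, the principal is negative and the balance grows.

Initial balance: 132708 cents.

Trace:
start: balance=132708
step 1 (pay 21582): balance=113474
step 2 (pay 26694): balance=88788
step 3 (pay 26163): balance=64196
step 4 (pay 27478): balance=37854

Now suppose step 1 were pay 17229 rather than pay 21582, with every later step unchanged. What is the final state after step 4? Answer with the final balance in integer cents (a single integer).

42442

(re-executing from step 1 with the substitution; state before step 1: balance=132708)
step 1 (pay 17229): balance=117827
step 2 (pay 26694): balance=93218
step 3 (pay 26163): balance=68704
step 4 (pay 27478): balance=42442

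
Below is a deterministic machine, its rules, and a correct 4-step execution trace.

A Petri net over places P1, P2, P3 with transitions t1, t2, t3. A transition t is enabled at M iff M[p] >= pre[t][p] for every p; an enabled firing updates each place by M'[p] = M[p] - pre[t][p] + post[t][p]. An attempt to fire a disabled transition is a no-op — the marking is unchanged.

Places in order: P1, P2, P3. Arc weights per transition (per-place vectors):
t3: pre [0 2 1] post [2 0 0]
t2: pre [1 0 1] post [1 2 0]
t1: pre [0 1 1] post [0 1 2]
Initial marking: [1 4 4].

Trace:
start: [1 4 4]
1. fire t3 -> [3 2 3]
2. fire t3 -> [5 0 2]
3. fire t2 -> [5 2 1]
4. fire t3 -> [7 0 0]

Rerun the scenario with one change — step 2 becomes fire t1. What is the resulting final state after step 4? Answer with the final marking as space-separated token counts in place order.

5 2 2

(re-executing from step 2 with the substitution; state before step 2: [3 2 3])
2. fire t1 -> [3 2 4]
3. fire t2 -> [3 4 3]
4. fire t3 -> [5 2 2]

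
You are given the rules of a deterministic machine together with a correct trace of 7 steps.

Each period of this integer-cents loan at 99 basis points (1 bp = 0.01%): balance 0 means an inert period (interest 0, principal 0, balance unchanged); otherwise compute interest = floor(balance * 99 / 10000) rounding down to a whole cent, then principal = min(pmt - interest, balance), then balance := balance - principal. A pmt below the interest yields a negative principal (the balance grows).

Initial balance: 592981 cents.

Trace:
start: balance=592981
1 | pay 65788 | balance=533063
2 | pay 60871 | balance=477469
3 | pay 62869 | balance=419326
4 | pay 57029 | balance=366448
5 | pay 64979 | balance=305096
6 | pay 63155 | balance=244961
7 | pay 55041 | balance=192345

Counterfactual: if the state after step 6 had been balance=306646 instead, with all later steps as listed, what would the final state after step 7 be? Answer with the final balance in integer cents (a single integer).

254640

state after step 6 := balance=306646
7 | pay 55041 | balance=254640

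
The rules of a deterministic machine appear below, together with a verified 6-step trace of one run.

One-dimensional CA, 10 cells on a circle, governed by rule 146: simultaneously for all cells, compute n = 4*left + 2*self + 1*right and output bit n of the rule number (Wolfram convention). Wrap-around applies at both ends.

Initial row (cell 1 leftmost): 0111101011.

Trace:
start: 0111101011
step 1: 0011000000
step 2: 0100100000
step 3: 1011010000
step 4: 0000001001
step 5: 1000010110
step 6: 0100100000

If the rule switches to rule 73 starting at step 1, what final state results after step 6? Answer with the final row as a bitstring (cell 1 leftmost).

(re-executing steps 1..6 under rule 73; state before step 1: 0111101011)
step 1: 0100100011
step 2: 0000001011
step 3: 0111100011
step 4: 0100101011
step 5: 0000000011
step 6: 0111111011

0111111011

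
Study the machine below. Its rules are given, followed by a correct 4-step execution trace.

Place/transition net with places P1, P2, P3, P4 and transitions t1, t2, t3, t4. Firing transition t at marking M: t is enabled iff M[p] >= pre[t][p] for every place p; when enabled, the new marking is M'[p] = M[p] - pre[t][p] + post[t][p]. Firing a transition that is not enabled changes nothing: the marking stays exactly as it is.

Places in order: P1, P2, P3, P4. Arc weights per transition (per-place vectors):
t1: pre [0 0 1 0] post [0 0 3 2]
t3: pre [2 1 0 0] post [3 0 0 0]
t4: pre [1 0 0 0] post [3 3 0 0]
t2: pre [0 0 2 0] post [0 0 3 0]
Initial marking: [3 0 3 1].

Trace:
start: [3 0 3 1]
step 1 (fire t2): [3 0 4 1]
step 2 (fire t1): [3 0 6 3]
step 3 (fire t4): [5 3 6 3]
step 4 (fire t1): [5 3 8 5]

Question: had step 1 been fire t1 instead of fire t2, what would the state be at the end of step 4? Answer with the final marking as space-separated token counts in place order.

5 3 9 7

(re-executing from step 1 with the substitution; state before step 1: [3 0 3 1])
step 1 (fire t1): [3 0 5 3]
step 2 (fire t1): [3 0 7 5]
step 3 (fire t4): [5 3 7 5]
step 4 (fire t1): [5 3 9 7]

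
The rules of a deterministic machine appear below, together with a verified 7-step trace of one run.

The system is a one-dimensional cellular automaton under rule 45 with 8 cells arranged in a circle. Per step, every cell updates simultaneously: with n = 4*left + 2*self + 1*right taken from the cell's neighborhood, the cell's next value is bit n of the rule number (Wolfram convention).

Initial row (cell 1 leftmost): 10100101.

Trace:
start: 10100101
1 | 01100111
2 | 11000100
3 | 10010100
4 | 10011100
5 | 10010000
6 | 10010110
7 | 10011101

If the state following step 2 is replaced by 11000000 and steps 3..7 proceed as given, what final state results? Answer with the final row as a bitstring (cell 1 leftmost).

state after step 2 := 11000000
3 | 10011110
4 | 10010001
5 | 00010101
6 | 01011111
7 | 11110000

11110000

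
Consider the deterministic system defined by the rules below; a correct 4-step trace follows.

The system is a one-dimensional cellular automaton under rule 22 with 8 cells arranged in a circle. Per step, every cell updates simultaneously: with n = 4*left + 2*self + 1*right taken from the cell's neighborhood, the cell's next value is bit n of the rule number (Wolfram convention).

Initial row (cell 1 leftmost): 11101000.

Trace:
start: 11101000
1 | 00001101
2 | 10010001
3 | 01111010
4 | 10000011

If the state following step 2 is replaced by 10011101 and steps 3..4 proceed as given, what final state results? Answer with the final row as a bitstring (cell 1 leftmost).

10010000

state after step 2 := 10011101
3 | 01100000
4 | 10010000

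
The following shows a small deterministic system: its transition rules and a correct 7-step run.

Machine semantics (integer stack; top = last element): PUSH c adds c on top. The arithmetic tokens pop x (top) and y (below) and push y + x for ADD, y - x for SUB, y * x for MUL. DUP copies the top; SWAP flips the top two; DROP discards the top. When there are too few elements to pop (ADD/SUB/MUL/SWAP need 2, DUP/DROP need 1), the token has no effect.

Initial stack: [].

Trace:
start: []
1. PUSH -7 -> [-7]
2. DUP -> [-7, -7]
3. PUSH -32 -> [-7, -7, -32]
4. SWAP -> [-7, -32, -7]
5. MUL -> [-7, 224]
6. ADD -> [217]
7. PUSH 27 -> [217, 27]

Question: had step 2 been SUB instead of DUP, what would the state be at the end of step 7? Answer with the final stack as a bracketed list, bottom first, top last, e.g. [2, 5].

[224, 27]

(re-executing from step 2 with the substitution; state before step 2: [-7])
2. SUB -> [-7]
3. PUSH -32 -> [-7, -32]
4. SWAP -> [-32, -7]
5. MUL -> [224]
6. ADD -> [224]
7. PUSH 27 -> [224, 27]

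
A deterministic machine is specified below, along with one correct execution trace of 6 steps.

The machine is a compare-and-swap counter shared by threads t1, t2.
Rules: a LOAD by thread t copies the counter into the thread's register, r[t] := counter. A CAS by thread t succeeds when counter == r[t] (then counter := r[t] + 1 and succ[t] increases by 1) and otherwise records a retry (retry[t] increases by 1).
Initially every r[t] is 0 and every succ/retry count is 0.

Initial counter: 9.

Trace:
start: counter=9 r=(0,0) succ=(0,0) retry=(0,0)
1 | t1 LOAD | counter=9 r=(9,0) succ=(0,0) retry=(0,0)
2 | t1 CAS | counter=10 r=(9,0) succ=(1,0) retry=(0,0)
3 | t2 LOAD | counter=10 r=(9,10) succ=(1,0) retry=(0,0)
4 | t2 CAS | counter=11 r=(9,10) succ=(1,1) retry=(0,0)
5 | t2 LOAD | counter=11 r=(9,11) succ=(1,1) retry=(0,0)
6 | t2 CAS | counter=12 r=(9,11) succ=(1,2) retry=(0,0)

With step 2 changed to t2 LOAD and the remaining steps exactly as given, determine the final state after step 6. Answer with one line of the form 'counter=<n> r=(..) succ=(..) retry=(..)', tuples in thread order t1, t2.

(re-executing from step 2 with the substitution; state before step 2: counter=9 r=(9,0) succ=(0,0) retry=(0,0))
2 | t2 LOAD | counter=9 r=(9,9) succ=(0,0) retry=(0,0)
3 | t2 LOAD | counter=9 r=(9,9) succ=(0,0) retry=(0,0)
4 | t2 CAS | counter=10 r=(9,9) succ=(0,1) retry=(0,0)
5 | t2 LOAD | counter=10 r=(9,10) succ=(0,1) retry=(0,0)
6 | t2 CAS | counter=11 r=(9,10) succ=(0,2) retry=(0,0)

counter=11 r=(9,10) succ=(0,2) retry=(0,0)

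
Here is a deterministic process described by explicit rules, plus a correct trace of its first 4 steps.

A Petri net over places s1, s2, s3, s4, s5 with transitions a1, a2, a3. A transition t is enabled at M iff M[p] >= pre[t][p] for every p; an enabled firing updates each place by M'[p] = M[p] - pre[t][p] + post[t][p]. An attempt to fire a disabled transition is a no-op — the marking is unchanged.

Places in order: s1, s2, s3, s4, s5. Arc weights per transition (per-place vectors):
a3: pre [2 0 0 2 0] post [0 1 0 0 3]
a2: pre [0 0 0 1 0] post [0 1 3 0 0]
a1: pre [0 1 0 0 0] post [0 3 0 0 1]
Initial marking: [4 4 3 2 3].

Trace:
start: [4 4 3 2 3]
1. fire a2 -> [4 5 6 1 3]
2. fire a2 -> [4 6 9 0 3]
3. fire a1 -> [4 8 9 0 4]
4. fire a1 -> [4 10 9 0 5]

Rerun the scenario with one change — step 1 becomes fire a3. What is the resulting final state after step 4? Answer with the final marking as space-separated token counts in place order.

(re-executing from step 1 with the substitution; state before step 1: [4 4 3 2 3])
1. fire a3 -> [2 5 3 0 6]
2. fire a2 -> [2 5 3 0 6]
3. fire a1 -> [2 7 3 0 7]
4. fire a1 -> [2 9 3 0 8]

2 9 3 0 8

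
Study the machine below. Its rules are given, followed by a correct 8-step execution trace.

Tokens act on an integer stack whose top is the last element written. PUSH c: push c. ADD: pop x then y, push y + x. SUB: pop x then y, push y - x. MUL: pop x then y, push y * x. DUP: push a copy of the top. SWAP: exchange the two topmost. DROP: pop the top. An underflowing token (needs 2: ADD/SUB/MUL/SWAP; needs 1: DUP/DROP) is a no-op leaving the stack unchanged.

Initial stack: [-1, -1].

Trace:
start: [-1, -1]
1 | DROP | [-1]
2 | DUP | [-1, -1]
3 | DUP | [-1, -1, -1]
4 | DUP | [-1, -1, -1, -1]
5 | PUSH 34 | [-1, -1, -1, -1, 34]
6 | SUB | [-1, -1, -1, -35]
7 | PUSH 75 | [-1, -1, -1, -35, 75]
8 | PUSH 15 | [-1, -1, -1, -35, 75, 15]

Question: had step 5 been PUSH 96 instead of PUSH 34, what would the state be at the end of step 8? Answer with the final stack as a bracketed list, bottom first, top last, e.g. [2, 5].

(re-executing from step 5 with the substitution; state before step 5: [-1, -1, -1, -1])
5 | PUSH 96 | [-1, -1, -1, -1, 96]
6 | SUB | [-1, -1, -1, -97]
7 | PUSH 75 | [-1, -1, -1, -97, 75]
8 | PUSH 15 | [-1, -1, -1, -97, 75, 15]

[-1, -1, -1, -97, 75, 15]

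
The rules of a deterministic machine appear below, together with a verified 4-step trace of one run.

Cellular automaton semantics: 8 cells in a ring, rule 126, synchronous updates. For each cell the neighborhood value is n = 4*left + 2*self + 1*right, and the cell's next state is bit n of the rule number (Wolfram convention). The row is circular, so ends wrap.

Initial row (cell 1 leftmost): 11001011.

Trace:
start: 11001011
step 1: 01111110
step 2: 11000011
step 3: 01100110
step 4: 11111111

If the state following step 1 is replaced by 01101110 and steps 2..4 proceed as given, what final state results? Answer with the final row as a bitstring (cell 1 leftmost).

state after step 1 := 01101110
step 2: 11111011
step 3: 00001110
step 4: 00011011

00011011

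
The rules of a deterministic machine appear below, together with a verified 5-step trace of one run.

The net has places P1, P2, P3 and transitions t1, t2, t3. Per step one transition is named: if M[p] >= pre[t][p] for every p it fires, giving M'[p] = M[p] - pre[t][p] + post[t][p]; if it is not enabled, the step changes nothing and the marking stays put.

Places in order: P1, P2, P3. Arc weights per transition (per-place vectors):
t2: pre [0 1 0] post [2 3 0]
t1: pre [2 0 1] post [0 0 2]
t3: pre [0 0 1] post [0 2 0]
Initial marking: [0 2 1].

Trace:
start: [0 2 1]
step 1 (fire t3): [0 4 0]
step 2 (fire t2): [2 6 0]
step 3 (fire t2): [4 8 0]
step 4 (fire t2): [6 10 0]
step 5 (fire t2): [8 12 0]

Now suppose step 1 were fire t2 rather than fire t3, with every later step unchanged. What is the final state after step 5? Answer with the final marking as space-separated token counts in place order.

10 12 1

(re-executing from step 1 with the substitution; state before step 1: [0 2 1])
step 1 (fire t2): [2 4 1]
step 2 (fire t2): [4 6 1]
step 3 (fire t2): [6 8 1]
step 4 (fire t2): [8 10 1]
step 5 (fire t2): [10 12 1]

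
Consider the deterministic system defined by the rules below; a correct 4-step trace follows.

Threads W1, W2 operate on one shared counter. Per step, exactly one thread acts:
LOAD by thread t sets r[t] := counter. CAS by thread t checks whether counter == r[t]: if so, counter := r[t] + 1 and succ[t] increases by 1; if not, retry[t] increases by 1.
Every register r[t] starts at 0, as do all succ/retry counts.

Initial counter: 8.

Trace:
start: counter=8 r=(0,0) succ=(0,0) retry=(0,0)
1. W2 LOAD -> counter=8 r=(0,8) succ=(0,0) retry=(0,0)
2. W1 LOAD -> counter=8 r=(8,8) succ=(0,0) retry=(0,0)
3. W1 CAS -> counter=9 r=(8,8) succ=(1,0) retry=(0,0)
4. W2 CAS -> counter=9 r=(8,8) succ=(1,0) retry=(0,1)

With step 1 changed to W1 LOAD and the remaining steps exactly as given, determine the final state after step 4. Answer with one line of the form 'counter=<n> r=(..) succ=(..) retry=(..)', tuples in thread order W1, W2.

counter=9 r=(8,0) succ=(1,0) retry=(0,1)

(re-executing from step 1 with the substitution; state before step 1: counter=8 r=(0,0) succ=(0,0) retry=(0,0))
1. W1 LOAD -> counter=8 r=(8,0) succ=(0,0) retry=(0,0)
2. W1 LOAD -> counter=8 r=(8,0) succ=(0,0) retry=(0,0)
3. W1 CAS -> counter=9 r=(8,0) succ=(1,0) retry=(0,0)
4. W2 CAS -> counter=9 r=(8,0) succ=(1,0) retry=(0,1)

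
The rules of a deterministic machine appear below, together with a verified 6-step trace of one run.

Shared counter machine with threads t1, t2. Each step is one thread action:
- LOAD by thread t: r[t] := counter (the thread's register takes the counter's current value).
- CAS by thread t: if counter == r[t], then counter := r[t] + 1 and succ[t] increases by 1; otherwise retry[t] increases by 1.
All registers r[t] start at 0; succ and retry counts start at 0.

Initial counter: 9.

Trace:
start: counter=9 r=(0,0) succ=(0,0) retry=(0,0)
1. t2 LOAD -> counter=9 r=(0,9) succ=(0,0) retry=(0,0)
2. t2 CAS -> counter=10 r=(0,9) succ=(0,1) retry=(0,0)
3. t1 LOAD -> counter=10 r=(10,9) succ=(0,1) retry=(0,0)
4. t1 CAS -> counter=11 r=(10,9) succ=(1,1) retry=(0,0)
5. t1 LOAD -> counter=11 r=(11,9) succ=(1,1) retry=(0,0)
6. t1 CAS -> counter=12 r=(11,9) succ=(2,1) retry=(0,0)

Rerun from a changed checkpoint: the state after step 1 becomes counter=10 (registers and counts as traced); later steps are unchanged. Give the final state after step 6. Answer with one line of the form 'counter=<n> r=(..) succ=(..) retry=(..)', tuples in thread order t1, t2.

state after step 1 := counter=10 r=(0,9) succ=(0,0) retry=(0,0)
2. t2 CAS -> counter=10 r=(0,9) succ=(0,0) retry=(0,1)
3. t1 LOAD -> counter=10 r=(10,9) succ=(0,0) retry=(0,1)
4. t1 CAS -> counter=11 r=(10,9) succ=(1,0) retry=(0,1)
5. t1 LOAD -> counter=11 r=(11,9) succ=(1,0) retry=(0,1)
6. t1 CAS -> counter=12 r=(11,9) succ=(2,0) retry=(0,1)

counter=12 r=(11,9) succ=(2,0) retry=(0,1)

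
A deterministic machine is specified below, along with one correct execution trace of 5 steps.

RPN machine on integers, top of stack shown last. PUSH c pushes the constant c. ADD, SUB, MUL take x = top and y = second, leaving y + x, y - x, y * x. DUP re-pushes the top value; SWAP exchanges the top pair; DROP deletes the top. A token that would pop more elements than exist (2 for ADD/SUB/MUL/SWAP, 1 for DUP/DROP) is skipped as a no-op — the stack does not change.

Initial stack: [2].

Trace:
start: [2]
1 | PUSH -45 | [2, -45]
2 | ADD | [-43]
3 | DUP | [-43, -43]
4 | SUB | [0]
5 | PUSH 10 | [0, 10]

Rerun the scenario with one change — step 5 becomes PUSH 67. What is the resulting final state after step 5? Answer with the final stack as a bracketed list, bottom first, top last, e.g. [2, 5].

(re-executing from step 5 with the substitution; state before step 5: [0])
5 | PUSH 67 | [0, 67]

[0, 67]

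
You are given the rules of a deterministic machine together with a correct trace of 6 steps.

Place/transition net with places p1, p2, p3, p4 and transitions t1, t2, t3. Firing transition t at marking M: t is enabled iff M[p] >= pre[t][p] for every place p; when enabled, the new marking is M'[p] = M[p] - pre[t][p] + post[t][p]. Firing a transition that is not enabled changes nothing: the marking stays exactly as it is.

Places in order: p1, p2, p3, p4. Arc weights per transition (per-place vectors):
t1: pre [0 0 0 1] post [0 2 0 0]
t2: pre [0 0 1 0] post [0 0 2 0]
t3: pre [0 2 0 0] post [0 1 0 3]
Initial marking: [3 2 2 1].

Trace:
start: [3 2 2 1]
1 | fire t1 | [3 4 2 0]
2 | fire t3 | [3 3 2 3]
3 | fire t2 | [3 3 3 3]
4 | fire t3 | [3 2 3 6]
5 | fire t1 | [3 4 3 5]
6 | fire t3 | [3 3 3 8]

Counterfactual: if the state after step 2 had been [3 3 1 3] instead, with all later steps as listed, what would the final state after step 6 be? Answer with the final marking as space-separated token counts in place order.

state after step 2 := [3 3 1 3]
3 | fire t2 | [3 3 2 3]
4 | fire t3 | [3 2 2 6]
5 | fire t1 | [3 4 2 5]
6 | fire t3 | [3 3 2 8]

3 3 2 8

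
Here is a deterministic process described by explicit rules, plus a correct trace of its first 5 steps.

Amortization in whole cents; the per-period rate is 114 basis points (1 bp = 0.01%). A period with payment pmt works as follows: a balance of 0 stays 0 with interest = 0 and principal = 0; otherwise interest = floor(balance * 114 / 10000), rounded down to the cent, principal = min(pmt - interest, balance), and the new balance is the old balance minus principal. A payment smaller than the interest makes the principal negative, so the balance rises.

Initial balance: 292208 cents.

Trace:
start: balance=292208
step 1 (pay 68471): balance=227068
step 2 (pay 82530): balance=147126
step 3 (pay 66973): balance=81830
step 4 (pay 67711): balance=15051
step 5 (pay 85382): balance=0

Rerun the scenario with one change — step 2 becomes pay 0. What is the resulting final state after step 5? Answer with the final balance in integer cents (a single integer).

(re-executing from step 2 with the substitution; state before step 2: balance=227068)
step 2 (pay 0): balance=229656
step 3 (pay 66973): balance=165301
step 4 (pay 67711): balance=99474
step 5 (pay 85382): balance=15226

15226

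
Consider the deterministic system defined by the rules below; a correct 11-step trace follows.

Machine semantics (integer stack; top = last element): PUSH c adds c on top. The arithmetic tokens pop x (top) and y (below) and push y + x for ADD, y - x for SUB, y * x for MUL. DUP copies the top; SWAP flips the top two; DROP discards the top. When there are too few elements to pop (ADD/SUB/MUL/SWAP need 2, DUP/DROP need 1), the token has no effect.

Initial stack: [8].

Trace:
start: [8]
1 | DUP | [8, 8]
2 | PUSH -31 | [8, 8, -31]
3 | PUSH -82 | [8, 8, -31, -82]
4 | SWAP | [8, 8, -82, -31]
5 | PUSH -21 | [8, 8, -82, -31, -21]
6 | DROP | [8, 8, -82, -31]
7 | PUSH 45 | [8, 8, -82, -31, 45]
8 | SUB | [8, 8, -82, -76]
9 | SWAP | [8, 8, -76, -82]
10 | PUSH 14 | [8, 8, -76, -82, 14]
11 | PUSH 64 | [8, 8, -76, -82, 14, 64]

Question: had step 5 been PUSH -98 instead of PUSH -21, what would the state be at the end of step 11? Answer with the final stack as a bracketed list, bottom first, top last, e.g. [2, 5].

[8, 8, -76, -82, 14, 64]

(re-executing from step 5 with the substitution; state before step 5: [8, 8, -82, -31])
5 | PUSH -98 | [8, 8, -82, -31, -98]
6 | DROP | [8, 8, -82, -31]
7 | PUSH 45 | [8, 8, -82, -31, 45]
8 | SUB | [8, 8, -82, -76]
9 | SWAP | [8, 8, -76, -82]
10 | PUSH 14 | [8, 8, -76, -82, 14]
11 | PUSH 64 | [8, 8, -76, -82, 14, 64]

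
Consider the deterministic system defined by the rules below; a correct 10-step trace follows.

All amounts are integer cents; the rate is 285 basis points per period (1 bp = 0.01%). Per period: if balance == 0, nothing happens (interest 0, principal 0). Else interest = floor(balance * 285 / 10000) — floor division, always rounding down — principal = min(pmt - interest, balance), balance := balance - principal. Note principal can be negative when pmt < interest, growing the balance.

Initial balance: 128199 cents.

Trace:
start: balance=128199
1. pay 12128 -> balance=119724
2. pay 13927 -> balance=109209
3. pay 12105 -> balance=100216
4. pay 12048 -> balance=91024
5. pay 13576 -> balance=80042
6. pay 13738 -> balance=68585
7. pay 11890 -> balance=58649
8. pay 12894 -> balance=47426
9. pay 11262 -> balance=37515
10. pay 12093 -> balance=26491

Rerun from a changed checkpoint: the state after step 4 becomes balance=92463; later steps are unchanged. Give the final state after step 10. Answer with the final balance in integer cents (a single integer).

28195

state after step 4 := balance=92463
5. pay 13576 -> balance=81522
6. pay 13738 -> balance=70107
7. pay 11890 -> balance=60215
8. pay 12894 -> balance=49037
9. pay 11262 -> balance=39172
10. pay 12093 -> balance=28195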